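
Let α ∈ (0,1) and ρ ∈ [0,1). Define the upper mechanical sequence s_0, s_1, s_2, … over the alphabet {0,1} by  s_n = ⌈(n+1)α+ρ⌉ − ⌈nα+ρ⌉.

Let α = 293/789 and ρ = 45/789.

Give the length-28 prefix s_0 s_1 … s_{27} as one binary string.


n=0: ⌈(1·293+45)/789⌉ − ⌈(0·293+45)/789⌉ = ⌈338/789⌉ − ⌈45/789⌉ = 1 − 1 = 0
n=1: ⌈(2·293+45)/789⌉ − ⌈(1·293+45)/789⌉ = ⌈631/789⌉ − ⌈338/789⌉ = 1 − 1 = 0
n=2: ⌈(3·293+45)/789⌉ − ⌈(2·293+45)/789⌉ = ⌈924/789⌉ − ⌈631/789⌉ = 2 − 1 = 1
n=3: ⌈(4·293+45)/789⌉ − ⌈(3·293+45)/789⌉ = ⌈1217/789⌉ − ⌈924/789⌉ = 2 − 2 = 0
n=4: ⌈(5·293+45)/789⌉ − ⌈(4·293+45)/789⌉ = ⌈1510/789⌉ − ⌈1217/789⌉ = 2 − 2 = 0
n=5: ⌈(6·293+45)/789⌉ − ⌈(5·293+45)/789⌉ = ⌈1803/789⌉ − ⌈1510/789⌉ = 3 − 2 = 1
n=6: ⌈(7·293+45)/789⌉ − ⌈(6·293+45)/789⌉ = ⌈2096/789⌉ − ⌈1803/789⌉ = 3 − 3 = 0
n=7: ⌈(8·293+45)/789⌉ − ⌈(7·293+45)/789⌉ = ⌈2389/789⌉ − ⌈2096/789⌉ = 4 − 3 = 1
n=8: ⌈(9·293+45)/789⌉ − ⌈(8·293+45)/789⌉ = ⌈2682/789⌉ − ⌈2389/789⌉ = 4 − 4 = 0
n=9: ⌈(10·293+45)/789⌉ − ⌈(9·293+45)/789⌉ = ⌈2975/789⌉ − ⌈2682/789⌉ = 4 − 4 = 0
n=10: ⌈(11·293+45)/789⌉ − ⌈(10·293+45)/789⌉ = ⌈3268/789⌉ − ⌈2975/789⌉ = 5 − 4 = 1
n=11: ⌈(12·293+45)/789⌉ − ⌈(11·293+45)/789⌉ = ⌈3561/789⌉ − ⌈3268/789⌉ = 5 − 5 = 0
n=12: ⌈(13·293+45)/789⌉ − ⌈(12·293+45)/789⌉ = ⌈3854/789⌉ − ⌈3561/789⌉ = 5 − 5 = 0
n=13: ⌈(14·293+45)/789⌉ − ⌈(13·293+45)/789⌉ = ⌈4147/789⌉ − ⌈3854/789⌉ = 6 − 5 = 1
n=14: ⌈(15·293+45)/789⌉ − ⌈(14·293+45)/789⌉ = ⌈4440/789⌉ − ⌈4147/789⌉ = 6 − 6 = 0
n=15: ⌈(16·293+45)/789⌉ − ⌈(15·293+45)/789⌉ = ⌈4733/789⌉ − ⌈4440/789⌉ = 6 − 6 = 0
n=16: ⌈(17·293+45)/789⌉ − ⌈(16·293+45)/789⌉ = ⌈5026/789⌉ − ⌈4733/789⌉ = 7 − 6 = 1
n=17: ⌈(18·293+45)/789⌉ − ⌈(17·293+45)/789⌉ = ⌈5319/789⌉ − ⌈5026/789⌉ = 7 − 7 = 0
n=18: ⌈(19·293+45)/789⌉ − ⌈(18·293+45)/789⌉ = ⌈5612/789⌉ − ⌈5319/789⌉ = 8 − 7 = 1
n=19: ⌈(20·293+45)/789⌉ − ⌈(19·293+45)/789⌉ = ⌈5905/789⌉ − ⌈5612/789⌉ = 8 − 8 = 0
n=20: ⌈(21·293+45)/789⌉ − ⌈(20·293+45)/789⌉ = ⌈6198/789⌉ − ⌈5905/789⌉ = 8 − 8 = 0
n=21: ⌈(22·293+45)/789⌉ − ⌈(21·293+45)/789⌉ = ⌈6491/789⌉ − ⌈6198/789⌉ = 9 − 8 = 1
n=22: ⌈(23·293+45)/789⌉ − ⌈(22·293+45)/789⌉ = ⌈6784/789⌉ − ⌈6491/789⌉ = 9 − 9 = 0
n=23: ⌈(24·293+45)/789⌉ − ⌈(23·293+45)/789⌉ = ⌈7077/789⌉ − ⌈6784/789⌉ = 9 − 9 = 0
n=24: ⌈(25·293+45)/789⌉ − ⌈(24·293+45)/789⌉ = ⌈7370/789⌉ − ⌈7077/789⌉ = 10 − 9 = 1
n=25: ⌈(26·293+45)/789⌉ − ⌈(25·293+45)/789⌉ = ⌈7663/789⌉ − ⌈7370/789⌉ = 10 − 10 = 0
n=26: ⌈(27·293+45)/789⌉ − ⌈(26·293+45)/789⌉ = ⌈7956/789⌉ − ⌈7663/789⌉ = 11 − 10 = 1
n=27: ⌈(28·293+45)/789⌉ − ⌈(27·293+45)/789⌉ = ⌈8249/789⌉ − ⌈7956/789⌉ = 11 − 11 = 0

0010010100100100101001001010


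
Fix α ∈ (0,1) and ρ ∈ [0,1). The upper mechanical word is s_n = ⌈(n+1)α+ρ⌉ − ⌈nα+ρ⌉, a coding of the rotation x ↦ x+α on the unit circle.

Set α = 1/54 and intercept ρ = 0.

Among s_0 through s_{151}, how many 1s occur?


#1s = Σ_{n=0}^{151} s_n = Σ_{n=0}^{151} (⌈(n+1)α+ρ⌉ − ⌈nα+ρ⌉)
the sum telescopes: every ⌈nα+ρ⌉ with 0 < n < 152 appears once with + and once with −, leaving ⌈152α+ρ⌉ − ⌈0·α+ρ⌉
152α + ρ = (152·1) / 54 = 152/54
ρ = 0/54
⌈152/54⌉ = 3,  ⌈0/54⌉ = 0
#1s = 3 − 0 = 3

3


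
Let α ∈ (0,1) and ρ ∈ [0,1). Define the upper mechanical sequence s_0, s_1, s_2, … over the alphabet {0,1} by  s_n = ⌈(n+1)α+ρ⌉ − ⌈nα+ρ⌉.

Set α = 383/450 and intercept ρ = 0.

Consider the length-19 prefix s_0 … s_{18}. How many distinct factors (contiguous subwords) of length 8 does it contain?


t_n = ⌈(n·383)/450⌉ for n = 0 … 19:
  n=0…9: ⌈0/450⌉=0 ⌈383/450⌉=1 ⌈766/450⌉=2 ⌈1149/450⌉=3 ⌈1532/450⌉=4 ⌈1915/450⌉=5 ⌈2298/450⌉=6 ⌈2681/450⌉=6 ⌈3064/450⌉=7 ⌈3447/450⌉=8
  n=10…19: ⌈3830/450⌉=9 ⌈4213/450⌉=10 ⌈4596/450⌉=11 ⌈4979/450⌉=12 ⌈5362/450⌉=12 ⌈5745/450⌉=13 ⌈6128/450⌉=14 ⌈6511/450⌉=15 ⌈6894/450⌉=16 ⌈7277/450⌉=17
s_n = t_(n+1) − t_n for n = 0 … 18 gives
prefix = 1111110111111011111
slide a length-8 window over [0..7] … [11..18] (12 windows); first occurrence of each distinct factor:
  [  0..  7] 11111101
  [  1..  8] 11111011
  [  2..  9] 11110111
  [  3.. 10] 11101111
  [  4.. 11] 11011111
  [  5.. 12] 10111111
  [  6.. 13] 01111110
  (the other 5 windows repeat one of these)
distinct factors: {01111110, 10111111, 11011111, 11101111, 11110111, 11111011, 11111101}
count = 7  (Sturmian bound for length 8 is 9)

7


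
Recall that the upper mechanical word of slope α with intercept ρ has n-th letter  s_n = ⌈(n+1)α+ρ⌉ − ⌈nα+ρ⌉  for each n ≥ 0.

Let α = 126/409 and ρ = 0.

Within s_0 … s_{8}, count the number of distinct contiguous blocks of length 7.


t_n = ⌈(n·126)/409⌉ for n = 0 … 9:
  n=0…9: ⌈0/409⌉=0 ⌈126/409⌉=1 ⌈252/409⌉=1 ⌈378/409⌉=1 ⌈504/409⌉=2 ⌈630/409⌉=2 ⌈756/409⌉=2 ⌈882/409⌉=3 ⌈1008/409⌉=3 ⌈1134/409⌉=3
s_n = t_(n+1) − t_n for n = 0 … 8 gives
prefix = 100100100
slide a length-7 window over [0..6] … [2..8] (3 windows); first occurrence of each distinct factor:
  [  0..  6] 1001001
  [  1..  7] 0010010
  [  2..  8] 0100100
distinct factors: {0010010, 0100100, 1001001}
count = 3  (Sturmian bound for length 7 is 8)

3


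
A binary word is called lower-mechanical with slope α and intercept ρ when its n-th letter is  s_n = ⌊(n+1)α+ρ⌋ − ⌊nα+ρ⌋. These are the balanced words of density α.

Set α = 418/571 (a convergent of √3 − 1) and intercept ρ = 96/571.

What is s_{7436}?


(n+1)α + ρ = (7437·418 + 96) / 571 = 3108762/571
nα + ρ     = (7436·418 + 96) / 571 = 3108344/571
⌊3108762/571⌋ = 5444,  ⌊3108344/571⌋ = 5443
s_{7436} = 5444 − 5443 = 1

1


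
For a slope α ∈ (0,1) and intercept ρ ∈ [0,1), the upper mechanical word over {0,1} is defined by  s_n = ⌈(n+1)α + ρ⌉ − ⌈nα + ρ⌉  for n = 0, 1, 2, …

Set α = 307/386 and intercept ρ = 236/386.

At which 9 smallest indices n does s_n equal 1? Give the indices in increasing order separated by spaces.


n=0: ⌈543/386⌉−⌈236/386⌉ = 2−1 = 1  ← one
n=1: ⌈850/386⌉−⌈543/386⌉ = 3−2 = 1  ← one
n=2: ⌈1157/386⌉−⌈850/386⌉ = 3−3 = 0
n=3: ⌈1464/386⌉−⌈1157/386⌉ = 4−3 = 1  ← one
n=4: ⌈1771/386⌉−⌈1464/386⌉ = 5−4 = 1  ← one
n=5: ⌈2078/386⌉−⌈1771/386⌉ = 6−5 = 1  ← one
n=6: ⌈2385/386⌉−⌈2078/386⌉ = 7−6 = 1  ← one
n=7: ⌈2692/386⌉−⌈2385/386⌉ = 7−7 = 0
n=8: ⌈2999/386⌉−⌈2692/386⌉ = 8−7 = 1  ← one
n=9: ⌈3306/386⌉−⌈2999/386⌉ = 9−8 = 1  ← one
n=10: ⌈3613/386⌉−⌈3306/386⌉ = 10−9 = 1  ← one
positions of the first 9 ones: 0 1 3 4 5 6 8 9 10

0 1 3 4 5 6 8 9 10


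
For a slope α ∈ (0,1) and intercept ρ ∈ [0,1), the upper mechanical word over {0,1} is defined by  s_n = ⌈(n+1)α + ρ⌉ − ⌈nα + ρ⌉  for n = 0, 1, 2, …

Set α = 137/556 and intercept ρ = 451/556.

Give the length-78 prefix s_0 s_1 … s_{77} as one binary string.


100010001000100001000100010001000100010001000100010001000100010001000100010001

n=0: ⌈(1·137+451)/556⌉ − ⌈(0·137+451)/556⌉ = ⌈588/556⌉ − ⌈451/556⌉ = 2 − 1 = 1
n=1: ⌈(2·137+451)/556⌉ − ⌈(1·137+451)/556⌉ = ⌈725/556⌉ − ⌈588/556⌉ = 2 − 2 = 0
n=2: ⌈(3·137+451)/556⌉ − ⌈(2·137+451)/556⌉ = ⌈862/556⌉ − ⌈725/556⌉ = 2 − 2 = 0
n=3: ⌈(4·137+451)/556⌉ − ⌈(3·137+451)/556⌉ = ⌈999/556⌉ − ⌈862/556⌉ = 2 − 2 = 0
n=4: ⌈(5·137+451)/556⌉ − ⌈(4·137+451)/556⌉ = ⌈1136/556⌉ − ⌈999/556⌉ = 3 − 2 = 1
n=5: ⌈(6·137+451)/556⌉ − ⌈(5·137+451)/556⌉ = ⌈1273/556⌉ − ⌈1136/556⌉ = 3 − 3 = 0
n=6: ⌈(7·137+451)/556⌉ − ⌈(6·137+451)/556⌉ = ⌈1410/556⌉ − ⌈1273/556⌉ = 3 − 3 = 0
n=7: ⌈(8·137+451)/556⌉ − ⌈(7·137+451)/556⌉ = ⌈1547/556⌉ − ⌈1410/556⌉ = 3 − 3 = 0
n=8: ⌈(9·137+451)/556⌉ − ⌈(8·137+451)/556⌉ = ⌈1684/556⌉ − ⌈1547/556⌉ = 4 − 3 = 1
n=9: ⌈(10·137+451)/556⌉ − ⌈(9·137+451)/556⌉ = ⌈1821/556⌉ − ⌈1684/556⌉ = 4 − 4 = 0
n=10: ⌈(11·137+451)/556⌉ − ⌈(10·137+451)/556⌉ = ⌈1958/556⌉ − ⌈1821/556⌉ = 4 − 4 = 0
n=11: ⌈(12·137+451)/556⌉ − ⌈(11·137+451)/556⌉ = ⌈2095/556⌉ − ⌈1958/556⌉ = 4 − 4 = 0
n=12: ⌈(13·137+451)/556⌉ − ⌈(12·137+451)/556⌉ = ⌈2232/556⌉ − ⌈2095/556⌉ = 5 − 4 = 1
n=13: ⌈(14·137+451)/556⌉ − ⌈(13·137+451)/556⌉ = ⌈2369/556⌉ − ⌈2232/556⌉ = 5 − 5 = 0
n=14: ⌈(15·137+451)/556⌉ − ⌈(14·137+451)/556⌉ = ⌈2506/556⌉ − ⌈2369/556⌉ = 5 − 5 = 0
n=15: ⌈(16·137+451)/556⌉ − ⌈(15·137+451)/556⌉ = ⌈2643/556⌉ − ⌈2506/556⌉ = 5 − 5 = 0
n=16: ⌈(17·137+451)/556⌉ − ⌈(16·137+451)/556⌉ = ⌈2780/556⌉ − ⌈2643/556⌉ = 5 − 5 = 0
n=17: ⌈(18·137+451)/556⌉ − ⌈(17·137+451)/556⌉ = ⌈2917/556⌉ − ⌈2780/556⌉ = 6 − 5 = 1
n=18: ⌈(19·137+451)/556⌉ − ⌈(18·137+451)/556⌉ = ⌈3054/556⌉ − ⌈2917/556⌉ = 6 − 6 = 0
n=19: ⌈(20·137+451)/556⌉ − ⌈(19·137+451)/556⌉ = ⌈3191/556⌉ − ⌈3054/556⌉ = 6 − 6 = 0
n=20: ⌈(21·137+451)/556⌉ − ⌈(20·137+451)/556⌉ = ⌈3328/556⌉ − ⌈3191/556⌉ = 6 − 6 = 0
n=21: ⌈(22·137+451)/556⌉ − ⌈(21·137+451)/556⌉ = ⌈3465/556⌉ − ⌈3328/556⌉ = 7 − 6 = 1
n=22: ⌈(23·137+451)/556⌉ − ⌈(22·137+451)/556⌉ = ⌈3602/556⌉ − ⌈3465/556⌉ = 7 − 7 = 0
n=23: ⌈(24·137+451)/556⌉ − ⌈(23·137+451)/556⌉ = ⌈3739/556⌉ − ⌈3602/556⌉ = 7 − 7 = 0
n=24: ⌈(25·137+451)/556⌉ − ⌈(24·137+451)/556⌉ = ⌈3876/556⌉ − ⌈3739/556⌉ = 7 − 7 = 0
n=25: ⌈(26·137+451)/556⌉ − ⌈(25·137+451)/556⌉ = ⌈4013/556⌉ − ⌈3876/556⌉ = 8 − 7 = 1
n=26: ⌈(27·137+451)/556⌉ − ⌈(26·137+451)/556⌉ = ⌈4150/556⌉ − ⌈4013/556⌉ = 8 − 8 = 0
n=27: ⌈(28·137+451)/556⌉ − ⌈(27·137+451)/556⌉ = ⌈4287/556⌉ − ⌈4150/556⌉ = 8 − 8 = 0
n=28: ⌈(29·137+451)/556⌉ − ⌈(28·137+451)/556⌉ = ⌈4424/556⌉ − ⌈4287/556⌉ = 8 − 8 = 0
n=29: ⌈(30·137+451)/556⌉ − ⌈(29·137+451)/556⌉ = ⌈4561/556⌉ − ⌈4424/556⌉ = 9 − 8 = 1
n=30: ⌈(31·137+451)/556⌉ − ⌈(30·137+451)/556⌉ = ⌈4698/556⌉ − ⌈4561/556⌉ = 9 − 9 = 0
n=31: ⌈(32·137+451)/556⌉ − ⌈(31·137+451)/556⌉ = ⌈4835/556⌉ − ⌈4698/556⌉ = 9 − 9 = 0
n=32: ⌈(33·137+451)/556⌉ − ⌈(32·137+451)/556⌉ = ⌈4972/556⌉ − ⌈4835/556⌉ = 9 − 9 = 0
n=33: ⌈(34·137+451)/556⌉ − ⌈(33·137+451)/556⌉ = ⌈5109/556⌉ − ⌈4972/556⌉ = 10 − 9 = 1
n=34: ⌈(35·137+451)/556⌉ − ⌈(34·137+451)/556⌉ = ⌈5246/556⌉ − ⌈5109/556⌉ = 10 − 10 = 0
n=35: ⌈(36·137+451)/556⌉ − ⌈(35·137+451)/556⌉ = ⌈5383/556⌉ − ⌈5246/556⌉ = 10 − 10 = 0
n=36: ⌈(37·137+451)/556⌉ − ⌈(36·137+451)/556⌉ = ⌈5520/556⌉ − ⌈5383/556⌉ = 10 − 10 = 0
n=37: ⌈(38·137+451)/556⌉ − ⌈(37·137+451)/556⌉ = ⌈5657/556⌉ − ⌈5520/556⌉ = 11 − 10 = 1
n=38: ⌈(39·137+451)/556⌉ − ⌈(38·137+451)/556⌉ = ⌈5794/556⌉ − ⌈5657/556⌉ = 11 − 11 = 0
n=39: ⌈(40·137+451)/556⌉ − ⌈(39·137+451)/556⌉ = ⌈5931/556⌉ − ⌈5794/556⌉ = 11 − 11 = 0
n=40: ⌈(41·137+451)/556⌉ − ⌈(40·137+451)/556⌉ = ⌈6068/556⌉ − ⌈5931/556⌉ = 11 − 11 = 0
n=41: ⌈(42·137+451)/556⌉ − ⌈(41·137+451)/556⌉ = ⌈6205/556⌉ − ⌈6068/556⌉ = 12 − 11 = 1
n=42: ⌈(43·137+451)/556⌉ − ⌈(42·137+451)/556⌉ = ⌈6342/556⌉ − ⌈6205/556⌉ = 12 − 12 = 0
n=43: ⌈(44·137+451)/556⌉ − ⌈(43·137+451)/556⌉ = ⌈6479/556⌉ − ⌈6342/556⌉ = 12 − 12 = 0
n=44: ⌈(45·137+451)/556⌉ − ⌈(44·137+451)/556⌉ = ⌈6616/556⌉ − ⌈6479/556⌉ = 12 − 12 = 0
n=45: ⌈(46·137+451)/556⌉ − ⌈(45·137+451)/556⌉ = ⌈6753/556⌉ − ⌈6616/556⌉ = 13 − 12 = 1
n=46: ⌈(47·137+451)/556⌉ − ⌈(46·137+451)/556⌉ = ⌈6890/556⌉ − ⌈6753/556⌉ = 13 − 13 = 0
n=47: ⌈(48·137+451)/556⌉ − ⌈(47·137+451)/556⌉ = ⌈7027/556⌉ − ⌈6890/556⌉ = 13 − 13 = 0
n=48: ⌈(49·137+451)/556⌉ − ⌈(48·137+451)/556⌉ = ⌈7164/556⌉ − ⌈7027/556⌉ = 13 − 13 = 0
n=49: ⌈(50·137+451)/556⌉ − ⌈(49·137+451)/556⌉ = ⌈7301/556⌉ − ⌈7164/556⌉ = 14 − 13 = 1
n=50: ⌈(51·137+451)/556⌉ − ⌈(50·137+451)/556⌉ = ⌈7438/556⌉ − ⌈7301/556⌉ = 14 − 14 = 0
n=51: ⌈(52·137+451)/556⌉ − ⌈(51·137+451)/556⌉ = ⌈7575/556⌉ − ⌈7438/556⌉ = 14 − 14 = 0
n=52: ⌈(53·137+451)/556⌉ − ⌈(52·137+451)/556⌉ = ⌈7712/556⌉ − ⌈7575/556⌉ = 14 − 14 = 0
n=53: ⌈(54·137+451)/556⌉ − ⌈(53·137+451)/556⌉ = ⌈7849/556⌉ − ⌈7712/556⌉ = 15 − 14 = 1
n=54: ⌈(55·137+451)/556⌉ − ⌈(54·137+451)/556⌉ = ⌈7986/556⌉ − ⌈7849/556⌉ = 15 − 15 = 0
n=55: ⌈(56·137+451)/556⌉ − ⌈(55·137+451)/556⌉ = ⌈8123/556⌉ − ⌈7986/556⌉ = 15 − 15 = 0
n=56: ⌈(57·137+451)/556⌉ − ⌈(56·137+451)/556⌉ = ⌈8260/556⌉ − ⌈8123/556⌉ = 15 − 15 = 0
n=57: ⌈(58·137+451)/556⌉ − ⌈(57·137+451)/556⌉ = ⌈8397/556⌉ − ⌈8260/556⌉ = 16 − 15 = 1
n=58: ⌈(59·137+451)/556⌉ − ⌈(58·137+451)/556⌉ = ⌈8534/556⌉ − ⌈8397/556⌉ = 16 − 16 = 0
n=59: ⌈(60·137+451)/556⌉ − ⌈(59·137+451)/556⌉ = ⌈8671/556⌉ − ⌈8534/556⌉ = 16 − 16 = 0
n=60: ⌈(61·137+451)/556⌉ − ⌈(60·137+451)/556⌉ = ⌈8808/556⌉ − ⌈8671/556⌉ = 16 − 16 = 0
n=61: ⌈(62·137+451)/556⌉ − ⌈(61·137+451)/556⌉ = ⌈8945/556⌉ − ⌈8808/556⌉ = 17 − 16 = 1
n=62: ⌈(63·137+451)/556⌉ − ⌈(62·137+451)/556⌉ = ⌈9082/556⌉ − ⌈8945/556⌉ = 17 − 17 = 0
n=63: ⌈(64·137+451)/556⌉ − ⌈(63·137+451)/556⌉ = ⌈9219/556⌉ − ⌈9082/556⌉ = 17 − 17 = 0
n=64: ⌈(65·137+451)/556⌉ − ⌈(64·137+451)/556⌉ = ⌈9356/556⌉ − ⌈9219/556⌉ = 17 − 17 = 0
n=65: ⌈(66·137+451)/556⌉ − ⌈(65·137+451)/556⌉ = ⌈9493/556⌉ − ⌈9356/556⌉ = 18 − 17 = 1
n=66: ⌈(67·137+451)/556⌉ − ⌈(66·137+451)/556⌉ = ⌈9630/556⌉ − ⌈9493/556⌉ = 18 − 18 = 0
n=67: ⌈(68·137+451)/556⌉ − ⌈(67·137+451)/556⌉ = ⌈9767/556⌉ − ⌈9630/556⌉ = 18 − 18 = 0
n=68: ⌈(69·137+451)/556⌉ − ⌈(68·137+451)/556⌉ = ⌈9904/556⌉ − ⌈9767/556⌉ = 18 − 18 = 0
n=69: ⌈(70·137+451)/556⌉ − ⌈(69·137+451)/556⌉ = ⌈10041/556⌉ − ⌈9904/556⌉ = 19 − 18 = 1
n=70: ⌈(71·137+451)/556⌉ − ⌈(70·137+451)/556⌉ = ⌈10178/556⌉ − ⌈10041/556⌉ = 19 − 19 = 0
n=71: ⌈(72·137+451)/556⌉ − ⌈(71·137+451)/556⌉ = ⌈10315/556⌉ − ⌈10178/556⌉ = 19 − 19 = 0
n=72: ⌈(73·137+451)/556⌉ − ⌈(72·137+451)/556⌉ = ⌈10452/556⌉ − ⌈10315/556⌉ = 19 − 19 = 0
n=73: ⌈(74·137+451)/556⌉ − ⌈(73·137+451)/556⌉ = ⌈10589/556⌉ − ⌈10452/556⌉ = 20 − 19 = 1
n=74: ⌈(75·137+451)/556⌉ − ⌈(74·137+451)/556⌉ = ⌈10726/556⌉ − ⌈10589/556⌉ = 20 − 20 = 0
n=75: ⌈(76·137+451)/556⌉ − ⌈(75·137+451)/556⌉ = ⌈10863/556⌉ − ⌈10726/556⌉ = 20 − 20 = 0
n=76: ⌈(77·137+451)/556⌉ − ⌈(76·137+451)/556⌉ = ⌈11000/556⌉ − ⌈10863/556⌉ = 20 − 20 = 0
n=77: ⌈(78·137+451)/556⌉ − ⌈(77·137+451)/556⌉ = ⌈11137/556⌉ − ⌈11000/556⌉ = 21 − 20 = 1


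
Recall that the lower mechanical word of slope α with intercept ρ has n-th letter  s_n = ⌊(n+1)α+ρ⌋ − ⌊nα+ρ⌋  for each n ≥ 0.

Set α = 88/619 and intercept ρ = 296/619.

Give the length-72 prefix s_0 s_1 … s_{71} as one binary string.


n=0: ⌊(1·88+296)/619⌋ − ⌊(0·88+296)/619⌋ = ⌊384/619⌋ − ⌊296/619⌋ = 0 − 0 = 0
n=1: ⌊(2·88+296)/619⌋ − ⌊(1·88+296)/619⌋ = ⌊472/619⌋ − ⌊384/619⌋ = 0 − 0 = 0
n=2: ⌊(3·88+296)/619⌋ − ⌊(2·88+296)/619⌋ = ⌊560/619⌋ − ⌊472/619⌋ = 0 − 0 = 0
n=3: ⌊(4·88+296)/619⌋ − ⌊(3·88+296)/619⌋ = ⌊648/619⌋ − ⌊560/619⌋ = 1 − 0 = 1
n=4: ⌊(5·88+296)/619⌋ − ⌊(4·88+296)/619⌋ = ⌊736/619⌋ − ⌊648/619⌋ = 1 − 1 = 0
n=5: ⌊(6·88+296)/619⌋ − ⌊(5·88+296)/619⌋ = ⌊824/619⌋ − ⌊736/619⌋ = 1 − 1 = 0
n=6: ⌊(7·88+296)/619⌋ − ⌊(6·88+296)/619⌋ = ⌊912/619⌋ − ⌊824/619⌋ = 1 − 1 = 0
n=7: ⌊(8·88+296)/619⌋ − ⌊(7·88+296)/619⌋ = ⌊1000/619⌋ − ⌊912/619⌋ = 1 − 1 = 0
n=8: ⌊(9·88+296)/619⌋ − ⌊(8·88+296)/619⌋ = ⌊1088/619⌋ − ⌊1000/619⌋ = 1 − 1 = 0
n=9: ⌊(10·88+296)/619⌋ − ⌊(9·88+296)/619⌋ = ⌊1176/619⌋ − ⌊1088/619⌋ = 1 − 1 = 0
n=10: ⌊(11·88+296)/619⌋ − ⌊(10·88+296)/619⌋ = ⌊1264/619⌋ − ⌊1176/619⌋ = 2 − 1 = 1
n=11: ⌊(12·88+296)/619⌋ − ⌊(11·88+296)/619⌋ = ⌊1352/619⌋ − ⌊1264/619⌋ = 2 − 2 = 0
n=12: ⌊(13·88+296)/619⌋ − ⌊(12·88+296)/619⌋ = ⌊1440/619⌋ − ⌊1352/619⌋ = 2 − 2 = 0
n=13: ⌊(14·88+296)/619⌋ − ⌊(13·88+296)/619⌋ = ⌊1528/619⌋ − ⌊1440/619⌋ = 2 − 2 = 0
n=14: ⌊(15·88+296)/619⌋ − ⌊(14·88+296)/619⌋ = ⌊1616/619⌋ − ⌊1528/619⌋ = 2 − 2 = 0
n=15: ⌊(16·88+296)/619⌋ − ⌊(15·88+296)/619⌋ = ⌊1704/619⌋ − ⌊1616/619⌋ = 2 − 2 = 0
n=16: ⌊(17·88+296)/619⌋ − ⌊(16·88+296)/619⌋ = ⌊1792/619⌋ − ⌊1704/619⌋ = 2 − 2 = 0
n=17: ⌊(18·88+296)/619⌋ − ⌊(17·88+296)/619⌋ = ⌊1880/619⌋ − ⌊1792/619⌋ = 3 − 2 = 1
n=18: ⌊(19·88+296)/619⌋ − ⌊(18·88+296)/619⌋ = ⌊1968/619⌋ − ⌊1880/619⌋ = 3 − 3 = 0
n=19: ⌊(20·88+296)/619⌋ − ⌊(19·88+296)/619⌋ = ⌊2056/619⌋ − ⌊1968/619⌋ = 3 − 3 = 0
n=20: ⌊(21·88+296)/619⌋ − ⌊(20·88+296)/619⌋ = ⌊2144/619⌋ − ⌊2056/619⌋ = 3 − 3 = 0
n=21: ⌊(22·88+296)/619⌋ − ⌊(21·88+296)/619⌋ = ⌊2232/619⌋ − ⌊2144/619⌋ = 3 − 3 = 0
n=22: ⌊(23·88+296)/619⌋ − ⌊(22·88+296)/619⌋ = ⌊2320/619⌋ − ⌊2232/619⌋ = 3 − 3 = 0
n=23: ⌊(24·88+296)/619⌋ − ⌊(23·88+296)/619⌋ = ⌊2408/619⌋ − ⌊2320/619⌋ = 3 − 3 = 0
n=24: ⌊(25·88+296)/619⌋ − ⌊(24·88+296)/619⌋ = ⌊2496/619⌋ − ⌊2408/619⌋ = 4 − 3 = 1
n=25: ⌊(26·88+296)/619⌋ − ⌊(25·88+296)/619⌋ = ⌊2584/619⌋ − ⌊2496/619⌋ = 4 − 4 = 0
n=26: ⌊(27·88+296)/619⌋ − ⌊(26·88+296)/619⌋ = ⌊2672/619⌋ − ⌊2584/619⌋ = 4 − 4 = 0
n=27: ⌊(28·88+296)/619⌋ − ⌊(27·88+296)/619⌋ = ⌊2760/619⌋ − ⌊2672/619⌋ = 4 − 4 = 0
n=28: ⌊(29·88+296)/619⌋ − ⌊(28·88+296)/619⌋ = ⌊2848/619⌋ − ⌊2760/619⌋ = 4 − 4 = 0
n=29: ⌊(30·88+296)/619⌋ − ⌊(29·88+296)/619⌋ = ⌊2936/619⌋ − ⌊2848/619⌋ = 4 − 4 = 0
n=30: ⌊(31·88+296)/619⌋ − ⌊(30·88+296)/619⌋ = ⌊3024/619⌋ − ⌊2936/619⌋ = 4 − 4 = 0
n=31: ⌊(32·88+296)/619⌋ − ⌊(31·88+296)/619⌋ = ⌊3112/619⌋ − ⌊3024/619⌋ = 5 − 4 = 1
n=32: ⌊(33·88+296)/619⌋ − ⌊(32·88+296)/619⌋ = ⌊3200/619⌋ − ⌊3112/619⌋ = 5 − 5 = 0
n=33: ⌊(34·88+296)/619⌋ − ⌊(33·88+296)/619⌋ = ⌊3288/619⌋ − ⌊3200/619⌋ = 5 − 5 = 0
n=34: ⌊(35·88+296)/619⌋ − ⌊(34·88+296)/619⌋ = ⌊3376/619⌋ − ⌊3288/619⌋ = 5 − 5 = 0
n=35: ⌊(36·88+296)/619⌋ − ⌊(35·88+296)/619⌋ = ⌊3464/619⌋ − ⌊3376/619⌋ = 5 − 5 = 0
n=36: ⌊(37·88+296)/619⌋ − ⌊(36·88+296)/619⌋ = ⌊3552/619⌋ − ⌊3464/619⌋ = 5 − 5 = 0
n=37: ⌊(38·88+296)/619⌋ − ⌊(37·88+296)/619⌋ = ⌊3640/619⌋ − ⌊3552/619⌋ = 5 − 5 = 0
n=38: ⌊(39·88+296)/619⌋ − ⌊(38·88+296)/619⌋ = ⌊3728/619⌋ − ⌊3640/619⌋ = 6 − 5 = 1
n=39: ⌊(40·88+296)/619⌋ − ⌊(39·88+296)/619⌋ = ⌊3816/619⌋ − ⌊3728/619⌋ = 6 − 6 = 0
n=40: ⌊(41·88+296)/619⌋ − ⌊(40·88+296)/619⌋ = ⌊3904/619⌋ − ⌊3816/619⌋ = 6 − 6 = 0
n=41: ⌊(42·88+296)/619⌋ − ⌊(41·88+296)/619⌋ = ⌊3992/619⌋ − ⌊3904/619⌋ = 6 − 6 = 0
n=42: ⌊(43·88+296)/619⌋ − ⌊(42·88+296)/619⌋ = ⌊4080/619⌋ − ⌊3992/619⌋ = 6 − 6 = 0
n=43: ⌊(44·88+296)/619⌋ − ⌊(43·88+296)/619⌋ = ⌊4168/619⌋ − ⌊4080/619⌋ = 6 − 6 = 0
n=44: ⌊(45·88+296)/619⌋ − ⌊(44·88+296)/619⌋ = ⌊4256/619⌋ − ⌊4168/619⌋ = 6 − 6 = 0
n=45: ⌊(46·88+296)/619⌋ − ⌊(45·88+296)/619⌋ = ⌊4344/619⌋ − ⌊4256/619⌋ = 7 − 6 = 1
n=46: ⌊(47·88+296)/619⌋ − ⌊(46·88+296)/619⌋ = ⌊4432/619⌋ − ⌊4344/619⌋ = 7 − 7 = 0
n=47: ⌊(48·88+296)/619⌋ − ⌊(47·88+296)/619⌋ = ⌊4520/619⌋ − ⌊4432/619⌋ = 7 − 7 = 0
n=48: ⌊(49·88+296)/619⌋ − ⌊(48·88+296)/619⌋ = ⌊4608/619⌋ − ⌊4520/619⌋ = 7 − 7 = 0
n=49: ⌊(50·88+296)/619⌋ − ⌊(49·88+296)/619⌋ = ⌊4696/619⌋ − ⌊4608/619⌋ = 7 − 7 = 0
n=50: ⌊(51·88+296)/619⌋ − ⌊(50·88+296)/619⌋ = ⌊4784/619⌋ − ⌊4696/619⌋ = 7 − 7 = 0
n=51: ⌊(52·88+296)/619⌋ − ⌊(51·88+296)/619⌋ = ⌊4872/619⌋ − ⌊4784/619⌋ = 7 − 7 = 0
n=52: ⌊(53·88+296)/619⌋ − ⌊(52·88+296)/619⌋ = ⌊4960/619⌋ − ⌊4872/619⌋ = 8 − 7 = 1
n=53: ⌊(54·88+296)/619⌋ − ⌊(53·88+296)/619⌋ = ⌊5048/619⌋ − ⌊4960/619⌋ = 8 − 8 = 0
n=54: ⌊(55·88+296)/619⌋ − ⌊(54·88+296)/619⌋ = ⌊5136/619⌋ − ⌊5048/619⌋ = 8 − 8 = 0
n=55: ⌊(56·88+296)/619⌋ − ⌊(55·88+296)/619⌋ = ⌊5224/619⌋ − ⌊5136/619⌋ = 8 − 8 = 0
n=56: ⌊(57·88+296)/619⌋ − ⌊(56·88+296)/619⌋ = ⌊5312/619⌋ − ⌊5224/619⌋ = 8 − 8 = 0
n=57: ⌊(58·88+296)/619⌋ − ⌊(57·88+296)/619⌋ = ⌊5400/619⌋ − ⌊5312/619⌋ = 8 − 8 = 0
n=58: ⌊(59·88+296)/619⌋ − ⌊(58·88+296)/619⌋ = ⌊5488/619⌋ − ⌊5400/619⌋ = 8 − 8 = 0
n=59: ⌊(60·88+296)/619⌋ − ⌊(59·88+296)/619⌋ = ⌊5576/619⌋ − ⌊5488/619⌋ = 9 − 8 = 1
n=60: ⌊(61·88+296)/619⌋ − ⌊(60·88+296)/619⌋ = ⌊5664/619⌋ − ⌊5576/619⌋ = 9 − 9 = 0
n=61: ⌊(62·88+296)/619⌋ − ⌊(61·88+296)/619⌋ = ⌊5752/619⌋ − ⌊5664/619⌋ = 9 − 9 = 0
n=62: ⌊(63·88+296)/619⌋ − ⌊(62·88+296)/619⌋ = ⌊5840/619⌋ − ⌊5752/619⌋ = 9 − 9 = 0
n=63: ⌊(64·88+296)/619⌋ − ⌊(63·88+296)/619⌋ = ⌊5928/619⌋ − ⌊5840/619⌋ = 9 − 9 = 0
n=64: ⌊(65·88+296)/619⌋ − ⌊(64·88+296)/619⌋ = ⌊6016/619⌋ − ⌊5928/619⌋ = 9 − 9 = 0
n=65: ⌊(66·88+296)/619⌋ − ⌊(65·88+296)/619⌋ = ⌊6104/619⌋ − ⌊6016/619⌋ = 9 − 9 = 0
n=66: ⌊(67·88+296)/619⌋ − ⌊(66·88+296)/619⌋ = ⌊6192/619⌋ − ⌊6104/619⌋ = 10 − 9 = 1
n=67: ⌊(68·88+296)/619⌋ − ⌊(67·88+296)/619⌋ = ⌊6280/619⌋ − ⌊6192/619⌋ = 10 − 10 = 0
n=68: ⌊(69·88+296)/619⌋ − ⌊(68·88+296)/619⌋ = ⌊6368/619⌋ − ⌊6280/619⌋ = 10 − 10 = 0
n=69: ⌊(70·88+296)/619⌋ − ⌊(69·88+296)/619⌋ = ⌊6456/619⌋ − ⌊6368/619⌋ = 10 − 10 = 0
n=70: ⌊(71·88+296)/619⌋ − ⌊(70·88+296)/619⌋ = ⌊6544/619⌋ − ⌊6456/619⌋ = 10 − 10 = 0
n=71: ⌊(72·88+296)/619⌋ − ⌊(71·88+296)/619⌋ = ⌊6632/619⌋ − ⌊6544/619⌋ = 10 − 10 = 0

000100000010000001000000100000010000001000000100000010000001000000100000


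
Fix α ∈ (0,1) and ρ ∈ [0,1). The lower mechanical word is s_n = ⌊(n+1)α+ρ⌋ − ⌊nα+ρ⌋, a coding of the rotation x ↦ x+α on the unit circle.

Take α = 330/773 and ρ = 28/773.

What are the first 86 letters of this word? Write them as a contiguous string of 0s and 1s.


00101010010101001010100101001010100101010010101001010100101010010101001010100101010010

n=0: ⌊(1·330+28)/773⌋ − ⌊(0·330+28)/773⌋ = ⌊358/773⌋ − ⌊28/773⌋ = 0 − 0 = 0
n=1: ⌊(2·330+28)/773⌋ − ⌊(1·330+28)/773⌋ = ⌊688/773⌋ − ⌊358/773⌋ = 0 − 0 = 0
n=2: ⌊(3·330+28)/773⌋ − ⌊(2·330+28)/773⌋ = ⌊1018/773⌋ − ⌊688/773⌋ = 1 − 0 = 1
n=3: ⌊(4·330+28)/773⌋ − ⌊(3·330+28)/773⌋ = ⌊1348/773⌋ − ⌊1018/773⌋ = 1 − 1 = 0
n=4: ⌊(5·330+28)/773⌋ − ⌊(4·330+28)/773⌋ = ⌊1678/773⌋ − ⌊1348/773⌋ = 2 − 1 = 1
n=5: ⌊(6·330+28)/773⌋ − ⌊(5·330+28)/773⌋ = ⌊2008/773⌋ − ⌊1678/773⌋ = 2 − 2 = 0
n=6: ⌊(7·330+28)/773⌋ − ⌊(6·330+28)/773⌋ = ⌊2338/773⌋ − ⌊2008/773⌋ = 3 − 2 = 1
n=7: ⌊(8·330+28)/773⌋ − ⌊(7·330+28)/773⌋ = ⌊2668/773⌋ − ⌊2338/773⌋ = 3 − 3 = 0
n=8: ⌊(9·330+28)/773⌋ − ⌊(8·330+28)/773⌋ = ⌊2998/773⌋ − ⌊2668/773⌋ = 3 − 3 = 0
n=9: ⌊(10·330+28)/773⌋ − ⌊(9·330+28)/773⌋ = ⌊3328/773⌋ − ⌊2998/773⌋ = 4 − 3 = 1
n=10: ⌊(11·330+28)/773⌋ − ⌊(10·330+28)/773⌋ = ⌊3658/773⌋ − ⌊3328/773⌋ = 4 − 4 = 0
n=11: ⌊(12·330+28)/773⌋ − ⌊(11·330+28)/773⌋ = ⌊3988/773⌋ − ⌊3658/773⌋ = 5 − 4 = 1
n=12: ⌊(13·330+28)/773⌋ − ⌊(12·330+28)/773⌋ = ⌊4318/773⌋ − ⌊3988/773⌋ = 5 − 5 = 0
n=13: ⌊(14·330+28)/773⌋ − ⌊(13·330+28)/773⌋ = ⌊4648/773⌋ − ⌊4318/773⌋ = 6 − 5 = 1
n=14: ⌊(15·330+28)/773⌋ − ⌊(14·330+28)/773⌋ = ⌊4978/773⌋ − ⌊4648/773⌋ = 6 − 6 = 0
n=15: ⌊(16·330+28)/773⌋ − ⌊(15·330+28)/773⌋ = ⌊5308/773⌋ − ⌊4978/773⌋ = 6 − 6 = 0
n=16: ⌊(17·330+28)/773⌋ − ⌊(16·330+28)/773⌋ = ⌊5638/773⌋ − ⌊5308/773⌋ = 7 − 6 = 1
n=17: ⌊(18·330+28)/773⌋ − ⌊(17·330+28)/773⌋ = ⌊5968/773⌋ − ⌊5638/773⌋ = 7 − 7 = 0
n=18: ⌊(19·330+28)/773⌋ − ⌊(18·330+28)/773⌋ = ⌊6298/773⌋ − ⌊5968/773⌋ = 8 − 7 = 1
n=19: ⌊(20·330+28)/773⌋ − ⌊(19·330+28)/773⌋ = ⌊6628/773⌋ − ⌊6298/773⌋ = 8 − 8 = 0
n=20: ⌊(21·330+28)/773⌋ − ⌊(20·330+28)/773⌋ = ⌊6958/773⌋ − ⌊6628/773⌋ = 9 − 8 = 1
n=21: ⌊(22·330+28)/773⌋ − ⌊(21·330+28)/773⌋ = ⌊7288/773⌋ − ⌊6958/773⌋ = 9 − 9 = 0
n=22: ⌊(23·330+28)/773⌋ − ⌊(22·330+28)/773⌋ = ⌊7618/773⌋ − ⌊7288/773⌋ = 9 − 9 = 0
n=23: ⌊(24·330+28)/773⌋ − ⌊(23·330+28)/773⌋ = ⌊7948/773⌋ − ⌊7618/773⌋ = 10 − 9 = 1
n=24: ⌊(25·330+28)/773⌋ − ⌊(24·330+28)/773⌋ = ⌊8278/773⌋ − ⌊7948/773⌋ = 10 − 10 = 0
n=25: ⌊(26·330+28)/773⌋ − ⌊(25·330+28)/773⌋ = ⌊8608/773⌋ − ⌊8278/773⌋ = 11 − 10 = 1
n=26: ⌊(27·330+28)/773⌋ − ⌊(26·330+28)/773⌋ = ⌊8938/773⌋ − ⌊8608/773⌋ = 11 − 11 = 0
n=27: ⌊(28·330+28)/773⌋ − ⌊(27·330+28)/773⌋ = ⌊9268/773⌋ − ⌊8938/773⌋ = 11 − 11 = 0
n=28: ⌊(29·330+28)/773⌋ − ⌊(28·330+28)/773⌋ = ⌊9598/773⌋ − ⌊9268/773⌋ = 12 − 11 = 1
n=29: ⌊(30·330+28)/773⌋ − ⌊(29·330+28)/773⌋ = ⌊9928/773⌋ − ⌊9598/773⌋ = 12 − 12 = 0
n=30: ⌊(31·330+28)/773⌋ − ⌊(30·330+28)/773⌋ = ⌊10258/773⌋ − ⌊9928/773⌋ = 13 − 12 = 1
n=31: ⌊(32·330+28)/773⌋ − ⌊(31·330+28)/773⌋ = ⌊10588/773⌋ − ⌊10258/773⌋ = 13 − 13 = 0
n=32: ⌊(33·330+28)/773⌋ − ⌊(32·330+28)/773⌋ = ⌊10918/773⌋ − ⌊10588/773⌋ = 14 − 13 = 1
n=33: ⌊(34·330+28)/773⌋ − ⌊(33·330+28)/773⌋ = ⌊11248/773⌋ − ⌊10918/773⌋ = 14 − 14 = 0
n=34: ⌊(35·330+28)/773⌋ − ⌊(34·330+28)/773⌋ = ⌊11578/773⌋ − ⌊11248/773⌋ = 14 − 14 = 0
n=35: ⌊(36·330+28)/773⌋ − ⌊(35·330+28)/773⌋ = ⌊11908/773⌋ − ⌊11578/773⌋ = 15 − 14 = 1
n=36: ⌊(37·330+28)/773⌋ − ⌊(36·330+28)/773⌋ = ⌊12238/773⌋ − ⌊11908/773⌋ = 15 − 15 = 0
n=37: ⌊(38·330+28)/773⌋ − ⌊(37·330+28)/773⌋ = ⌊12568/773⌋ − ⌊12238/773⌋ = 16 − 15 = 1
n=38: ⌊(39·330+28)/773⌋ − ⌊(38·330+28)/773⌋ = ⌊12898/773⌋ − ⌊12568/773⌋ = 16 − 16 = 0
n=39: ⌊(40·330+28)/773⌋ − ⌊(39·330+28)/773⌋ = ⌊13228/773⌋ − ⌊12898/773⌋ = 17 − 16 = 1
n=40: ⌊(41·330+28)/773⌋ − ⌊(40·330+28)/773⌋ = ⌊13558/773⌋ − ⌊13228/773⌋ = 17 − 17 = 0
n=41: ⌊(42·330+28)/773⌋ − ⌊(41·330+28)/773⌋ = ⌊13888/773⌋ − ⌊13558/773⌋ = 17 − 17 = 0
n=42: ⌊(43·330+28)/773⌋ − ⌊(42·330+28)/773⌋ = ⌊14218/773⌋ − ⌊13888/773⌋ = 18 − 17 = 1
n=43: ⌊(44·330+28)/773⌋ − ⌊(43·330+28)/773⌋ = ⌊14548/773⌋ − ⌊14218/773⌋ = 18 − 18 = 0
n=44: ⌊(45·330+28)/773⌋ − ⌊(44·330+28)/773⌋ = ⌊14878/773⌋ − ⌊14548/773⌋ = 19 − 18 = 1
n=45: ⌊(46·330+28)/773⌋ − ⌊(45·330+28)/773⌋ = ⌊15208/773⌋ − ⌊14878/773⌋ = 19 − 19 = 0
n=46: ⌊(47·330+28)/773⌋ − ⌊(46·330+28)/773⌋ = ⌊15538/773⌋ − ⌊15208/773⌋ = 20 − 19 = 1
n=47: ⌊(48·330+28)/773⌋ − ⌊(47·330+28)/773⌋ = ⌊15868/773⌋ − ⌊15538/773⌋ = 20 − 20 = 0
n=48: ⌊(49·330+28)/773⌋ − ⌊(48·330+28)/773⌋ = ⌊16198/773⌋ − ⌊15868/773⌋ = 20 − 20 = 0
n=49: ⌊(50·330+28)/773⌋ − ⌊(49·330+28)/773⌋ = ⌊16528/773⌋ − ⌊16198/773⌋ = 21 − 20 = 1
n=50: ⌊(51·330+28)/773⌋ − ⌊(50·330+28)/773⌋ = ⌊16858/773⌋ − ⌊16528/773⌋ = 21 − 21 = 0
n=51: ⌊(52·330+28)/773⌋ − ⌊(51·330+28)/773⌋ = ⌊17188/773⌋ − ⌊16858/773⌋ = 22 − 21 = 1
n=52: ⌊(53·330+28)/773⌋ − ⌊(52·330+28)/773⌋ = ⌊17518/773⌋ − ⌊17188/773⌋ = 22 − 22 = 0
n=53: ⌊(54·330+28)/773⌋ − ⌊(53·330+28)/773⌋ = ⌊17848/773⌋ − ⌊17518/773⌋ = 23 − 22 = 1
n=54: ⌊(55·330+28)/773⌋ − ⌊(54·330+28)/773⌋ = ⌊18178/773⌋ − ⌊17848/773⌋ = 23 − 23 = 0
n=55: ⌊(56·330+28)/773⌋ − ⌊(55·330+28)/773⌋ = ⌊18508/773⌋ − ⌊18178/773⌋ = 23 − 23 = 0
n=56: ⌊(57·330+28)/773⌋ − ⌊(56·330+28)/773⌋ = ⌊18838/773⌋ − ⌊18508/773⌋ = 24 − 23 = 1
n=57: ⌊(58·330+28)/773⌋ − ⌊(57·330+28)/773⌋ = ⌊19168/773⌋ − ⌊18838/773⌋ = 24 − 24 = 0
n=58: ⌊(59·330+28)/773⌋ − ⌊(58·330+28)/773⌋ = ⌊19498/773⌋ − ⌊19168/773⌋ = 25 − 24 = 1
n=59: ⌊(60·330+28)/773⌋ − ⌊(59·330+28)/773⌋ = ⌊19828/773⌋ − ⌊19498/773⌋ = 25 − 25 = 0
n=60: ⌊(61·330+28)/773⌋ − ⌊(60·330+28)/773⌋ = ⌊20158/773⌋ − ⌊19828/773⌋ = 26 − 25 = 1
n=61: ⌊(62·330+28)/773⌋ − ⌊(61·330+28)/773⌋ = ⌊20488/773⌋ − ⌊20158/773⌋ = 26 − 26 = 0
n=62: ⌊(63·330+28)/773⌋ − ⌊(62·330+28)/773⌋ = ⌊20818/773⌋ − ⌊20488/773⌋ = 26 − 26 = 0
n=63: ⌊(64·330+28)/773⌋ − ⌊(63·330+28)/773⌋ = ⌊21148/773⌋ − ⌊20818/773⌋ = 27 − 26 = 1
n=64: ⌊(65·330+28)/773⌋ − ⌊(64·330+28)/773⌋ = ⌊21478/773⌋ − ⌊21148/773⌋ = 27 − 27 = 0
n=65: ⌊(66·330+28)/773⌋ − ⌊(65·330+28)/773⌋ = ⌊21808/773⌋ − ⌊21478/773⌋ = 28 − 27 = 1
n=66: ⌊(67·330+28)/773⌋ − ⌊(66·330+28)/773⌋ = ⌊22138/773⌋ − ⌊21808/773⌋ = 28 − 28 = 0
n=67: ⌊(68·330+28)/773⌋ − ⌊(67·330+28)/773⌋ = ⌊22468/773⌋ − ⌊22138/773⌋ = 29 − 28 = 1
n=68: ⌊(69·330+28)/773⌋ − ⌊(68·330+28)/773⌋ = ⌊22798/773⌋ − ⌊22468/773⌋ = 29 − 29 = 0
n=69: ⌊(70·330+28)/773⌋ − ⌊(69·330+28)/773⌋ = ⌊23128/773⌋ − ⌊22798/773⌋ = 29 − 29 = 0
n=70: ⌊(71·330+28)/773⌋ − ⌊(70·330+28)/773⌋ = ⌊23458/773⌋ − ⌊23128/773⌋ = 30 − 29 = 1
n=71: ⌊(72·330+28)/773⌋ − ⌊(71·330+28)/773⌋ = ⌊23788/773⌋ − ⌊23458/773⌋ = 30 − 30 = 0
n=72: ⌊(73·330+28)/773⌋ − ⌊(72·330+28)/773⌋ = ⌊24118/773⌋ − ⌊23788/773⌋ = 31 − 30 = 1
n=73: ⌊(74·330+28)/773⌋ − ⌊(73·330+28)/773⌋ = ⌊24448/773⌋ − ⌊24118/773⌋ = 31 − 31 = 0
n=74: ⌊(75·330+28)/773⌋ − ⌊(74·330+28)/773⌋ = ⌊24778/773⌋ − ⌊24448/773⌋ = 32 − 31 = 1
n=75: ⌊(76·330+28)/773⌋ − ⌊(75·330+28)/773⌋ = ⌊25108/773⌋ − ⌊24778/773⌋ = 32 − 32 = 0
n=76: ⌊(77·330+28)/773⌋ − ⌊(76·330+28)/773⌋ = ⌊25438/773⌋ − ⌊25108/773⌋ = 32 − 32 = 0
n=77: ⌊(78·330+28)/773⌋ − ⌊(77·330+28)/773⌋ = ⌊25768/773⌋ − ⌊25438/773⌋ = 33 − 32 = 1
n=78: ⌊(79·330+28)/773⌋ − ⌊(78·330+28)/773⌋ = ⌊26098/773⌋ − ⌊25768/773⌋ = 33 − 33 = 0
n=79: ⌊(80·330+28)/773⌋ − ⌊(79·330+28)/773⌋ = ⌊26428/773⌋ − ⌊26098/773⌋ = 34 − 33 = 1
n=80: ⌊(81·330+28)/773⌋ − ⌊(80·330+28)/773⌋ = ⌊26758/773⌋ − ⌊26428/773⌋ = 34 − 34 = 0
n=81: ⌊(82·330+28)/773⌋ − ⌊(81·330+28)/773⌋ = ⌊27088/773⌋ − ⌊26758/773⌋ = 35 − 34 = 1
n=82: ⌊(83·330+28)/773⌋ − ⌊(82·330+28)/773⌋ = ⌊27418/773⌋ − ⌊27088/773⌋ = 35 − 35 = 0
n=83: ⌊(84·330+28)/773⌋ − ⌊(83·330+28)/773⌋ = ⌊27748/773⌋ − ⌊27418/773⌋ = 35 − 35 = 0
n=84: ⌊(85·330+28)/773⌋ − ⌊(84·330+28)/773⌋ = ⌊28078/773⌋ − ⌊27748/773⌋ = 36 − 35 = 1
n=85: ⌊(86·330+28)/773⌋ − ⌊(85·330+28)/773⌋ = ⌊28408/773⌋ − ⌊28078/773⌋ = 36 − 36 = 0


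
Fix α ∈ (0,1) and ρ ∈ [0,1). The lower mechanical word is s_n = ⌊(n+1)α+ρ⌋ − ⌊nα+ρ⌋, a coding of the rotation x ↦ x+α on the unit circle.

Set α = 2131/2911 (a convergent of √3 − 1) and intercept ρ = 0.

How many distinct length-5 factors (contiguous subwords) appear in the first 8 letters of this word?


4

t_n = ⌊(n·2131)/2911⌋ for n = 0 … 8:
  n=0…8: ⌊0/2911⌋=0 ⌊2131/2911⌋=0 ⌊4262/2911⌋=1 ⌊6393/2911⌋=2 ⌊8524/2911⌋=2 ⌊10655/2911⌋=3 ⌊12786/2911⌋=4 ⌊14917/2911⌋=5 ⌊17048/2911⌋=5
s_n = t_(n+1) − t_n for n = 0 … 7 gives
prefix = 01101110
slide a length-5 window over [0..4] … [3..7] (4 windows); first occurrence of each distinct factor:
  [  0..  4] 01101
  [  1..  5] 11011
  [  2..  6] 10111
  [  3..  7] 01110
distinct factors: {01101, 01110, 10111, 11011}
count = 4  (Sturmian bound for length 5 is 6)


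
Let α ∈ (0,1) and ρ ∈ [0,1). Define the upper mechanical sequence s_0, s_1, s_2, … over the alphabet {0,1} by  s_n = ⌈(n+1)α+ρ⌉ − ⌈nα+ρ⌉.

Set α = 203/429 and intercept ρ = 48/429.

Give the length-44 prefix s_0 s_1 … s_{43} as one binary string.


n=0: ⌈(1·203+48)/429⌉ − ⌈(0·203+48)/429⌉ = ⌈251/429⌉ − ⌈48/429⌉ = 1 − 1 = 0
n=1: ⌈(2·203+48)/429⌉ − ⌈(1·203+48)/429⌉ = ⌈454/429⌉ − ⌈251/429⌉ = 2 − 1 = 1
n=2: ⌈(3·203+48)/429⌉ − ⌈(2·203+48)/429⌉ = ⌈657/429⌉ − ⌈454/429⌉ = 2 − 2 = 0
n=3: ⌈(4·203+48)/429⌉ − ⌈(3·203+48)/429⌉ = ⌈860/429⌉ − ⌈657/429⌉ = 3 − 2 = 1
n=4: ⌈(5·203+48)/429⌉ − ⌈(4·203+48)/429⌉ = ⌈1063/429⌉ − ⌈860/429⌉ = 3 − 3 = 0
n=5: ⌈(6·203+48)/429⌉ − ⌈(5·203+48)/429⌉ = ⌈1266/429⌉ − ⌈1063/429⌉ = 3 − 3 = 0
n=6: ⌈(7·203+48)/429⌉ − ⌈(6·203+48)/429⌉ = ⌈1469/429⌉ − ⌈1266/429⌉ = 4 − 3 = 1
n=7: ⌈(8·203+48)/429⌉ − ⌈(7·203+48)/429⌉ = ⌈1672/429⌉ − ⌈1469/429⌉ = 4 − 4 = 0
n=8: ⌈(9·203+48)/429⌉ − ⌈(8·203+48)/429⌉ = ⌈1875/429⌉ − ⌈1672/429⌉ = 5 − 4 = 1
n=9: ⌈(10·203+48)/429⌉ − ⌈(9·203+48)/429⌉ = ⌈2078/429⌉ − ⌈1875/429⌉ = 5 − 5 = 0
n=10: ⌈(11·203+48)/429⌉ − ⌈(10·203+48)/429⌉ = ⌈2281/429⌉ − ⌈2078/429⌉ = 6 − 5 = 1
n=11: ⌈(12·203+48)/429⌉ − ⌈(11·203+48)/429⌉ = ⌈2484/429⌉ − ⌈2281/429⌉ = 6 − 6 = 0
n=12: ⌈(13·203+48)/429⌉ − ⌈(12·203+48)/429⌉ = ⌈2687/429⌉ − ⌈2484/429⌉ = 7 − 6 = 1
n=13: ⌈(14·203+48)/429⌉ − ⌈(13·203+48)/429⌉ = ⌈2890/429⌉ − ⌈2687/429⌉ = 7 − 7 = 0
n=14: ⌈(15·203+48)/429⌉ − ⌈(14·203+48)/429⌉ = ⌈3093/429⌉ − ⌈2890/429⌉ = 8 − 7 = 1
n=15: ⌈(16·203+48)/429⌉ − ⌈(15·203+48)/429⌉ = ⌈3296/429⌉ − ⌈3093/429⌉ = 8 − 8 = 0
n=16: ⌈(17·203+48)/429⌉ − ⌈(16·203+48)/429⌉ = ⌈3499/429⌉ − ⌈3296/429⌉ = 9 − 8 = 1
n=17: ⌈(18·203+48)/429⌉ − ⌈(17·203+48)/429⌉ = ⌈3702/429⌉ − ⌈3499/429⌉ = 9 − 9 = 0
n=18: ⌈(19·203+48)/429⌉ − ⌈(18·203+48)/429⌉ = ⌈3905/429⌉ − ⌈3702/429⌉ = 10 − 9 = 1
n=19: ⌈(20·203+48)/429⌉ − ⌈(19·203+48)/429⌉ = ⌈4108/429⌉ − ⌈3905/429⌉ = 10 − 10 = 0
n=20: ⌈(21·203+48)/429⌉ − ⌈(20·203+48)/429⌉ = ⌈4311/429⌉ − ⌈4108/429⌉ = 11 − 10 = 1
n=21: ⌈(22·203+48)/429⌉ − ⌈(21·203+48)/429⌉ = ⌈4514/429⌉ − ⌈4311/429⌉ = 11 − 11 = 0
n=22: ⌈(23·203+48)/429⌉ − ⌈(22·203+48)/429⌉ = ⌈4717/429⌉ − ⌈4514/429⌉ = 11 − 11 = 0
n=23: ⌈(24·203+48)/429⌉ − ⌈(23·203+48)/429⌉ = ⌈4920/429⌉ − ⌈4717/429⌉ = 12 − 11 = 1
n=24: ⌈(25·203+48)/429⌉ − ⌈(24·203+48)/429⌉ = ⌈5123/429⌉ − ⌈4920/429⌉ = 12 − 12 = 0
n=25: ⌈(26·203+48)/429⌉ − ⌈(25·203+48)/429⌉ = ⌈5326/429⌉ − ⌈5123/429⌉ = 13 − 12 = 1
n=26: ⌈(27·203+48)/429⌉ − ⌈(26·203+48)/429⌉ = ⌈5529/429⌉ − ⌈5326/429⌉ = 13 − 13 = 0
n=27: ⌈(28·203+48)/429⌉ − ⌈(27·203+48)/429⌉ = ⌈5732/429⌉ − ⌈5529/429⌉ = 14 − 13 = 1
n=28: ⌈(29·203+48)/429⌉ − ⌈(28·203+48)/429⌉ = ⌈5935/429⌉ − ⌈5732/429⌉ = 14 − 14 = 0
n=29: ⌈(30·203+48)/429⌉ − ⌈(29·203+48)/429⌉ = ⌈6138/429⌉ − ⌈5935/429⌉ = 15 − 14 = 1
n=30: ⌈(31·203+48)/429⌉ − ⌈(30·203+48)/429⌉ = ⌈6341/429⌉ − ⌈6138/429⌉ = 15 − 15 = 0
n=31: ⌈(32·203+48)/429⌉ − ⌈(31·203+48)/429⌉ = ⌈6544/429⌉ − ⌈6341/429⌉ = 16 − 15 = 1
n=32: ⌈(33·203+48)/429⌉ − ⌈(32·203+48)/429⌉ = ⌈6747/429⌉ − ⌈6544/429⌉ = 16 − 16 = 0
n=33: ⌈(34·203+48)/429⌉ − ⌈(33·203+48)/429⌉ = ⌈6950/429⌉ − ⌈6747/429⌉ = 17 − 16 = 1
n=34: ⌈(35·203+48)/429⌉ − ⌈(34·203+48)/429⌉ = ⌈7153/429⌉ − ⌈6950/429⌉ = 17 − 17 = 0
n=35: ⌈(36·203+48)/429⌉ − ⌈(35·203+48)/429⌉ = ⌈7356/429⌉ − ⌈7153/429⌉ = 18 − 17 = 1
n=36: ⌈(37·203+48)/429⌉ − ⌈(36·203+48)/429⌉ = ⌈7559/429⌉ − ⌈7356/429⌉ = 18 − 18 = 0
n=37: ⌈(38·203+48)/429⌉ − ⌈(37·203+48)/429⌉ = ⌈7762/429⌉ − ⌈7559/429⌉ = 19 − 18 = 1
n=38: ⌈(39·203+48)/429⌉ − ⌈(38·203+48)/429⌉ = ⌈7965/429⌉ − ⌈7762/429⌉ = 19 − 19 = 0
n=39: ⌈(40·203+48)/429⌉ − ⌈(39·203+48)/429⌉ = ⌈8168/429⌉ − ⌈7965/429⌉ = 20 − 19 = 1
n=40: ⌈(41·203+48)/429⌉ − ⌈(40·203+48)/429⌉ = ⌈8371/429⌉ − ⌈8168/429⌉ = 20 − 20 = 0
n=41: ⌈(42·203+48)/429⌉ − ⌈(41·203+48)/429⌉ = ⌈8574/429⌉ − ⌈8371/429⌉ = 20 − 20 = 0
n=42: ⌈(43·203+48)/429⌉ − ⌈(42·203+48)/429⌉ = ⌈8777/429⌉ − ⌈8574/429⌉ = 21 − 20 = 1
n=43: ⌈(44·203+48)/429⌉ − ⌈(43·203+48)/429⌉ = ⌈8980/429⌉ − ⌈8777/429⌉ = 21 − 21 = 0

01010010101010101010100101010101010101010010


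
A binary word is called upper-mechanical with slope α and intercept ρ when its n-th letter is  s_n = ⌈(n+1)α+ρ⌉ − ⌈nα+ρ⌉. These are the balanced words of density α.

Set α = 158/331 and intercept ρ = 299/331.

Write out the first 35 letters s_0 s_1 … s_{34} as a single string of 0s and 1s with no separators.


n=0: ⌈(1·158+299)/331⌉ − ⌈(0·158+299)/331⌉ = ⌈457/331⌉ − ⌈299/331⌉ = 2 − 1 = 1
n=1: ⌈(2·158+299)/331⌉ − ⌈(1·158+299)/331⌉ = ⌈615/331⌉ − ⌈457/331⌉ = 2 − 2 = 0
n=2: ⌈(3·158+299)/331⌉ − ⌈(2·158+299)/331⌉ = ⌈773/331⌉ − ⌈615/331⌉ = 3 − 2 = 1
n=3: ⌈(4·158+299)/331⌉ − ⌈(3·158+299)/331⌉ = ⌈931/331⌉ − ⌈773/331⌉ = 3 − 3 = 0
n=4: ⌈(5·158+299)/331⌉ − ⌈(4·158+299)/331⌉ = ⌈1089/331⌉ − ⌈931/331⌉ = 4 − 3 = 1
n=5: ⌈(6·158+299)/331⌉ − ⌈(5·158+299)/331⌉ = ⌈1247/331⌉ − ⌈1089/331⌉ = 4 − 4 = 0
n=6: ⌈(7·158+299)/331⌉ − ⌈(6·158+299)/331⌉ = ⌈1405/331⌉ − ⌈1247/331⌉ = 5 − 4 = 1
n=7: ⌈(8·158+299)/331⌉ − ⌈(7·158+299)/331⌉ = ⌈1563/331⌉ − ⌈1405/331⌉ = 5 − 5 = 0
n=8: ⌈(9·158+299)/331⌉ − ⌈(8·158+299)/331⌉ = ⌈1721/331⌉ − ⌈1563/331⌉ = 6 − 5 = 1
n=9: ⌈(10·158+299)/331⌉ − ⌈(9·158+299)/331⌉ = ⌈1879/331⌉ − ⌈1721/331⌉ = 6 − 6 = 0
n=10: ⌈(11·158+299)/331⌉ − ⌈(10·158+299)/331⌉ = ⌈2037/331⌉ − ⌈1879/331⌉ = 7 − 6 = 1
n=11: ⌈(12·158+299)/331⌉ − ⌈(11·158+299)/331⌉ = ⌈2195/331⌉ − ⌈2037/331⌉ = 7 − 7 = 0
n=12: ⌈(13·158+299)/331⌉ − ⌈(12·158+299)/331⌉ = ⌈2353/331⌉ − ⌈2195/331⌉ = 8 − 7 = 1
n=13: ⌈(14·158+299)/331⌉ − ⌈(13·158+299)/331⌉ = ⌈2511/331⌉ − ⌈2353/331⌉ = 8 − 8 = 0
n=14: ⌈(15·158+299)/331⌉ − ⌈(14·158+299)/331⌉ = ⌈2669/331⌉ − ⌈2511/331⌉ = 9 − 8 = 1
n=15: ⌈(16·158+299)/331⌉ − ⌈(15·158+299)/331⌉ = ⌈2827/331⌉ − ⌈2669/331⌉ = 9 − 9 = 0
n=16: ⌈(17·158+299)/331⌉ − ⌈(16·158+299)/331⌉ = ⌈2985/331⌉ − ⌈2827/331⌉ = 10 − 9 = 1
n=17: ⌈(18·158+299)/331⌉ − ⌈(17·158+299)/331⌉ = ⌈3143/331⌉ − ⌈2985/331⌉ = 10 − 10 = 0
n=18: ⌈(19·158+299)/331⌉ − ⌈(18·158+299)/331⌉ = ⌈3301/331⌉ − ⌈3143/331⌉ = 10 − 10 = 0
n=19: ⌈(20·158+299)/331⌉ − ⌈(19·158+299)/331⌉ = ⌈3459/331⌉ − ⌈3301/331⌉ = 11 − 10 = 1
n=20: ⌈(21·158+299)/331⌉ − ⌈(20·158+299)/331⌉ = ⌈3617/331⌉ − ⌈3459/331⌉ = 11 − 11 = 0
n=21: ⌈(22·158+299)/331⌉ − ⌈(21·158+299)/331⌉ = ⌈3775/331⌉ − ⌈3617/331⌉ = 12 − 11 = 1
n=22: ⌈(23·158+299)/331⌉ − ⌈(22·158+299)/331⌉ = ⌈3933/331⌉ − ⌈3775/331⌉ = 12 − 12 = 0
n=23: ⌈(24·158+299)/331⌉ − ⌈(23·158+299)/331⌉ = ⌈4091/331⌉ − ⌈3933/331⌉ = 13 − 12 = 1
n=24: ⌈(25·158+299)/331⌉ − ⌈(24·158+299)/331⌉ = ⌈4249/331⌉ − ⌈4091/331⌉ = 13 − 13 = 0
n=25: ⌈(26·158+299)/331⌉ − ⌈(25·158+299)/331⌉ = ⌈4407/331⌉ − ⌈4249/331⌉ = 14 − 13 = 1
n=26: ⌈(27·158+299)/331⌉ − ⌈(26·158+299)/331⌉ = ⌈4565/331⌉ − ⌈4407/331⌉ = 14 − 14 = 0
n=27: ⌈(28·158+299)/331⌉ − ⌈(27·158+299)/331⌉ = ⌈4723/331⌉ − ⌈4565/331⌉ = 15 − 14 = 1
n=28: ⌈(29·158+299)/331⌉ − ⌈(28·158+299)/331⌉ = ⌈4881/331⌉ − ⌈4723/331⌉ = 15 − 15 = 0
n=29: ⌈(30·158+299)/331⌉ − ⌈(29·158+299)/331⌉ = ⌈5039/331⌉ − ⌈4881/331⌉ = 16 − 15 = 1
n=30: ⌈(31·158+299)/331⌉ − ⌈(30·158+299)/331⌉ = ⌈5197/331⌉ − ⌈5039/331⌉ = 16 − 16 = 0
n=31: ⌈(32·158+299)/331⌉ − ⌈(31·158+299)/331⌉ = ⌈5355/331⌉ − ⌈5197/331⌉ = 17 − 16 = 1
n=32: ⌈(33·158+299)/331⌉ − ⌈(32·158+299)/331⌉ = ⌈5513/331⌉ − ⌈5355/331⌉ = 17 − 17 = 0
n=33: ⌈(34·158+299)/331⌉ − ⌈(33·158+299)/331⌉ = ⌈5671/331⌉ − ⌈5513/331⌉ = 18 − 17 = 1
n=34: ⌈(35·158+299)/331⌉ − ⌈(34·158+299)/331⌉ = ⌈5829/331⌉ − ⌈5671/331⌉ = 18 − 18 = 0

10101010101010101001010101010101010
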